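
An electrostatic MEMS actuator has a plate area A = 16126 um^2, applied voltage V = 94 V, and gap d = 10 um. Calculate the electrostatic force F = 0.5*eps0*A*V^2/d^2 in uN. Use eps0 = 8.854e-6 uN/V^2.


Step 1: Identify parameters.
eps0 = 8.854e-6 uN/V^2, A = 16126 um^2, V = 94 V, d = 10 um
Step 2: Compute V^2 = 94^2 = 8836
Step 3: Compute d^2 = 10^2 = 100
Step 4: F = 0.5 * 8.854e-6 * 16126 * 8836 / 100
F = 6.308 uN


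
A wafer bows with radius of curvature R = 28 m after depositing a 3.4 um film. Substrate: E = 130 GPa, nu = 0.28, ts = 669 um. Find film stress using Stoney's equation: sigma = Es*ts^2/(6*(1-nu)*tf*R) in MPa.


Step 1: Compute numerator: Es * ts^2 = 130 * 669^2 = 58182930 (GPa*um^2)
Step 2: Compute denominator (R in um): 6*(1-nu)*tf*R = 6*0.72*3.4*28e6 = 411264000.0 (um^2)
Step 3: sigma (GPa) = 58182930 / 411264000.0 = 1.41473e-01 GPa
Step 4: Convert to MPa (x1000): sigma = 141.5 MPa


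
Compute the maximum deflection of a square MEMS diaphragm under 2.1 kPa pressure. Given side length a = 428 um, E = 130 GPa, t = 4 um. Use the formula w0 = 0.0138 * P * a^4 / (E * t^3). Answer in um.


Step 1: Convert pressure to compatible units (E is in GPa, so P in GPa).
P = 2.1 kPa = 2.1e-6 GPa
Step 2: Compute numerator: 0.0138 * P * a^4.
a^4 = 428^4 = 33556377856
numerator = 0.0138 * 2.1e-6 * 33556377856 = 9.72464e+02
Step 3: Compute denominator: E * t^3 = 130 * 4^3 = 8320
Step 4: w0 = numerator / denominator = 9.72464e+02 / 8320 = 0.1169 um


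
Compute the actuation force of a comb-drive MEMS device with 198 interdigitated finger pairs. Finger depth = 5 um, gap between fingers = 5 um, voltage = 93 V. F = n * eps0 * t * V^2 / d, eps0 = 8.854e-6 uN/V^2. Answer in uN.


Step 1: Parameters: n=198, eps0=8.854e-6 uN/V^2, t=5 um, V=93 V, d=5 um
Step 2: V^2 = 8649
Step 3: F = 198 * 8.854e-6 * 5 * 8649 / 5
F = 15.162 uN


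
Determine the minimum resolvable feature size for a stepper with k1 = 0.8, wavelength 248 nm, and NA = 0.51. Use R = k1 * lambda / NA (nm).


Step 1: Identify values: k1 = 0.8, lambda = 248 nm, NA = 0.51
Step 2: R = k1 * lambda / NA
R = 0.8 * 248 / 0.51
R = 389.0 nm


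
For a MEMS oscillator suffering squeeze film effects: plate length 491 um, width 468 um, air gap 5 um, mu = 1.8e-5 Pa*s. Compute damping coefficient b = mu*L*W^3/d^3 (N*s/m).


Step 1: Convert to SI.
L = 491e-6 m, W = 468e-6 m, d = 5e-6 m
Step 2: W^3 = (468e-6)^3 = 1.03e-10 m^3
Step 3: d^3 = (5e-6)^3 = 1.25e-16 m^3
Step 4: b = 1.8e-5 * 491e-6 * 1.03e-10 / 1.25e-16
b = 7.25e-03 N*s/m


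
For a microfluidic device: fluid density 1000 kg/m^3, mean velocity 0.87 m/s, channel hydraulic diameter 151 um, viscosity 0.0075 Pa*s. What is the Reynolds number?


Step 1: Convert Dh to meters: Dh = 151e-6 m
Step 2: Re = rho * v * Dh / mu
Re = 1000 * 0.87 * 151e-6 / 0.0075
Re = 17.516


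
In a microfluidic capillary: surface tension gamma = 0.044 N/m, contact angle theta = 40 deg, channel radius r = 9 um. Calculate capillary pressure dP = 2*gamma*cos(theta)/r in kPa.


Step 1: cos(40 deg) = 0.766
Step 2: Convert r to m: r = 9e-6 m
Step 3: dP = 2 * 0.044 * 0.766 / 9e-6 = 7489.8 Pa
Step 4: Convert Pa to kPa (divide by 1000).
dP = 7.49 kPa


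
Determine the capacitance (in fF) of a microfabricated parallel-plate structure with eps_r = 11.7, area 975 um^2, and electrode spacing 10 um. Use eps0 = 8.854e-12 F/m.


Step 1: Convert area to m^2: A = 975e-12 m^2
Step 2: Convert gap to m: d = 10e-6 m
Step 3: C = eps0 * eps_r * A / d
C = 8.854e-12 * 11.7 * 975e-12 / 10e-6
Step 4: Convert to fF (multiply by 1e15).
C = 10.1 fF


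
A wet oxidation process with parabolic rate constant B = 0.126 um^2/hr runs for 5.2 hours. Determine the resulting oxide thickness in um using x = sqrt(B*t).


Step 1: Compute B*t = 0.126 * 5.2 = 0.6552
Step 2: x = sqrt(0.6552)
x = 0.809 um


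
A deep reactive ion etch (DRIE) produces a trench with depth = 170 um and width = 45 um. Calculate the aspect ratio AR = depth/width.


Step 1: AR = depth / width
Step 2: AR = 170 / 45
AR = 3.8


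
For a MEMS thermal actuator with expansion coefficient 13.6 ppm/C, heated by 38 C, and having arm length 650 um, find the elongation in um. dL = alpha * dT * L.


Step 1: Convert CTE: alpha = 13.6 ppm/C = 13.6e-6 /C
Step 2: dL = 13.6e-6 * 38 * 650
dL = 0.3359 um


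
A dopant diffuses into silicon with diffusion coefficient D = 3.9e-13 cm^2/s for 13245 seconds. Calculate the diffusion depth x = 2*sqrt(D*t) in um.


Step 1: Compute D*t = 3.9e-13 * 13245 = 5.16555e-09 cm^2
Step 2: sqrt(D*t) = 7.18718e-05 cm
Step 3: x = 2 * 7.18718e-05 cm = 1.437436e-04 cm
Step 4: Convert to um (1 cm = 1e4 um): x = 1.437 um


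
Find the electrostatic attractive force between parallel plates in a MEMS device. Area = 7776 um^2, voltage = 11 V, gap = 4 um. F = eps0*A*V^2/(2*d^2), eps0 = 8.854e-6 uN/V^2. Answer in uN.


Step 1: Identify parameters.
eps0 = 8.854e-6 uN/V^2, A = 7776 um^2, V = 11 V, d = 4 um
Step 2: Compute V^2 = 11^2 = 121
Step 3: Compute d^2 = 4^2 = 16
Step 4: F = 0.5 * 8.854e-6 * 7776 * 121 / 16
F = 0.26 uN


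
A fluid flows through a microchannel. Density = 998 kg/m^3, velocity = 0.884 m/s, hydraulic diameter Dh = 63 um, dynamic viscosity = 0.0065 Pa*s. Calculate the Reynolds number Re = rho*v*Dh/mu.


Step 1: Convert Dh to meters: Dh = 63e-6 m
Step 2: Re = rho * v * Dh / mu
Re = 998 * 0.884 * 63e-6 / 0.0065
Re = 8.551


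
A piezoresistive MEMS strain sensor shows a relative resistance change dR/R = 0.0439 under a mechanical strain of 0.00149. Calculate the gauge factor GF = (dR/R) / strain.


Step 1: Identify values.
dR/R = 0.0439, strain = 0.00149
Step 2: GF = (dR/R) / strain = 0.0439 / 0.00149
GF = 29.5


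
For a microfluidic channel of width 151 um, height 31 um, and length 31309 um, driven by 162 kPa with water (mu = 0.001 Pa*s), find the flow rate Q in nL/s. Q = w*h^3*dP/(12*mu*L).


Step 1: Convert all dimensions to SI (meters).
w = 151e-6 m, h = 31e-6 m, L = 31309e-6 m, dP = 162e3 Pa
Step 2: Q = w * h^3 * dP / (12 * mu * L)
Q = 151e-6 * (31e-6)^3 * 162e3 / (12 * 0.001 * 31309e-6) = 1.93966443e-09 m^3/s
Step 3: Convert Q from m^3/s to nL/s (1 m^3 = 1e12 nL, so multiply by 1e12).
Q = 1939.664 nL/s


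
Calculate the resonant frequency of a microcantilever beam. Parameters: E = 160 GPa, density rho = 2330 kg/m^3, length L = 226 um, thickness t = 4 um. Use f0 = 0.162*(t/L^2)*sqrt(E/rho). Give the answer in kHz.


Step 1: Convert units to SI.
t_SI = 4e-6 m, L_SI = 226e-6 m
Step 2: Calculate sqrt(E/rho).
sqrt(160e9 / 2330) = 8286.71 m/s
Step 3: Compute f0.
f0 = 0.162 * 4e-6 / (226e-6)^2 * 8286.71 = 105133.3 Hz = 105.13 kHz


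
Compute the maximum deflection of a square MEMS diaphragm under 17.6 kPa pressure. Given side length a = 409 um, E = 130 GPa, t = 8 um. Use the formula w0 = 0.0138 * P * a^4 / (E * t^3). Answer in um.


Step 1: Convert pressure to compatible units (E is in GPa, so P in GPa).
P = 17.6 kPa = 17.6e-6 GPa
Step 2: Compute numerator: 0.0138 * P * a^4.
a^4 = 409^4 = 27982932961
numerator = 0.0138 * 17.6e-6 * 27982932961 = 6.79649e+03
Step 3: Compute denominator: E * t^3 = 130 * 8^3 = 66560
Step 4: w0 = numerator / denominator = 6.79649e+03 / 66560 = 0.1021 um


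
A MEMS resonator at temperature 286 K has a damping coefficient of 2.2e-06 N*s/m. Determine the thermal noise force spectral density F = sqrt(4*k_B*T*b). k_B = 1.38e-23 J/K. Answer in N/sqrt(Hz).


Step 1: Compute 4 * k_B * T * b
= 4 * 1.38e-23 * 286 * 2.2e-06
= 3.4732e-26 N^2/Hz
Step 2: F_noise = sqrt(3.4732e-26)
F_noise = 1.86e-13 N/sqrt(Hz)


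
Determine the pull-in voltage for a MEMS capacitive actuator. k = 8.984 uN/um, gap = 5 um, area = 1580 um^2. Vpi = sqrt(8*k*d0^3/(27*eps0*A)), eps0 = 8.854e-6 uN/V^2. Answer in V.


Step 1: Compute numerator: 8 * k * d0^3 = 8 * 8.984 * 5^3 = 8984.0
Step 2: Compute denominator: 27 * eps0 * A = 27 * 8.854e-6 * 1580 = 0.377712
Step 3: Vpi = sqrt(8984.0 / 0.377712)
Vpi = 154.22 V


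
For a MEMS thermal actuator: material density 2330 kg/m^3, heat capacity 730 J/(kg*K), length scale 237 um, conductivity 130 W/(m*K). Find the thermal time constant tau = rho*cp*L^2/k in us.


Step 1: Convert L to m: L = 237e-6 m
Step 2: L^2 = (237e-6)^2 = 5.6169e-08 m^2
Step 3: tau = 2330 * 730 * 5.6169e-08 / 130 = 7.3490655e-04 s
Step 4: Convert to microseconds (multiply by 1e6).
tau = 734.907 us


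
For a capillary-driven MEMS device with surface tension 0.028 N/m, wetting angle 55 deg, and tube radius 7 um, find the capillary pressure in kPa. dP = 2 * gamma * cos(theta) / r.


Step 1: cos(55 deg) = 0.5736
Step 2: Convert r to m: r = 7e-6 m
Step 3: dP = 2 * 0.028 * 0.5736 / 7e-6 = 4588.8 Pa
Step 4: Convert Pa to kPa (divide by 1000).
dP = 4.59 kPa


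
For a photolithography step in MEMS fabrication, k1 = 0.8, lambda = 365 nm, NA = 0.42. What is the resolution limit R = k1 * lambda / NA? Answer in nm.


Step 1: Identify values: k1 = 0.8, lambda = 365 nm, NA = 0.42
Step 2: R = k1 * lambda / NA
R = 0.8 * 365 / 0.42
R = 695.2 nm


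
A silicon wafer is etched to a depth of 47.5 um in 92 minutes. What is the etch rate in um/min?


Step 1: Etch rate = depth / time
Step 2: rate = 47.5 / 92
rate = 0.516 um/min


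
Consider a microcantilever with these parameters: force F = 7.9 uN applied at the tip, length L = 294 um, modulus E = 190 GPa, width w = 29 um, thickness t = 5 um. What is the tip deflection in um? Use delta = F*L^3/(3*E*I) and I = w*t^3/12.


Step 1: Calculate the second moment of area.
I = w * t^3 / 12 = 29 * 5^3 / 12 = 302.0833 um^4
Step 2: Convert E to consistent units (1 GPa = 1000 uN/um^2).
E = 190 GPa = 190000 uN/um^2
Step 3: Calculate tip deflection.
delta = F * L^3 / (3 * E * I)
delta = 7.9 * 294^3 / (3 * 190000 * 302.0833)
delta = 1.1659 um


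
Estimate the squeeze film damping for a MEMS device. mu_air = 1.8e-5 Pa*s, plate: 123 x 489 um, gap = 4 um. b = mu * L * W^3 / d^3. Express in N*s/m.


Step 1: Convert to SI.
L = 123e-6 m, W = 489e-6 m, d = 4e-6 m
Step 2: W^3 = (489e-6)^3 = 1.17e-10 m^3
Step 3: d^3 = (4e-6)^3 = 6.40e-17 m^3
Step 4: b = 1.8e-5 * 123e-6 * 1.17e-10 / 6.40e-17
b = 4.05e-03 N*s/m


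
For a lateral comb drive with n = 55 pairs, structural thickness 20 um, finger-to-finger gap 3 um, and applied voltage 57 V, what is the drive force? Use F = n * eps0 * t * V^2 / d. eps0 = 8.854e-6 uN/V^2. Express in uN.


Step 1: Parameters: n=55, eps0=8.854e-6 uN/V^2, t=20 um, V=57 V, d=3 um
Step 2: V^2 = 3249
Step 3: F = 55 * 8.854e-6 * 20 * 3249 / 3
F = 10.548 uN


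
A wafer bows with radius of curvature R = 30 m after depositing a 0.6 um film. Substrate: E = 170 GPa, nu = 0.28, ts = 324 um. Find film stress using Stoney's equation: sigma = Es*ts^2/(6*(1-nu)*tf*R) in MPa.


Step 1: Compute numerator: Es * ts^2 = 170 * 324^2 = 17845920 (GPa*um^2)
Step 2: Compute denominator (R in um): 6*(1-nu)*tf*R = 6*0.72*0.6*30e6 = 77760000.0 (um^2)
Step 3: sigma (GPa) = 17845920 / 77760000.0 = 2.295e-01 GPa
Step 4: Convert to MPa (x1000): sigma = 229.5 MPa


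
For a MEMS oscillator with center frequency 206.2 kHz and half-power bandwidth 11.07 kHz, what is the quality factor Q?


Step 1: Q = f0 / bandwidth
Step 2: Q = 206.2 / 11.07
Q = 18.6


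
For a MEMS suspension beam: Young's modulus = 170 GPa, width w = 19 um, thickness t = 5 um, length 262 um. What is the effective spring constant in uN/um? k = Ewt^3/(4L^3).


Step 1: Convert E to consistent units (1 GPa = 1000 uN/um^2).
E = 170 GPa = 170000 uN/um^2
Step 2: Compute t^3 = 5^3 = 125
Step 3: Compute L^3 = 262^3 = 17984728
Step 4: k = 170000 * 19 * 125 / (4 * 17984728)
k = 5.6124 uN/um


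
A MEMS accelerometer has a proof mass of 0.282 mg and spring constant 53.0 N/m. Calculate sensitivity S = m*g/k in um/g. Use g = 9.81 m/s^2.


Step 1: Convert mass: m = 0.282 mg = 2.82e-07 kg
Step 2: S = m * g / k = 2.82e-07 * 9.81 / 53.0
Step 3: S = 5.22e-08 m/g
Step 4: Convert to um/g: S = 0.052 um/g


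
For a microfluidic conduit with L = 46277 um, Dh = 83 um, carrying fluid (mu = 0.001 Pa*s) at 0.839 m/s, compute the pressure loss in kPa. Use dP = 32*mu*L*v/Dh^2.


Step 1: Convert to SI: L = 46277e-6 m, Dh = 83e-6 m
Step 2: dP = 32 * 0.001 * 46277e-6 * 0.839 / (83e-6)^2
Step 3: dP = 180352.00 Pa
Step 4: Convert to kPa: dP = 180.35 kPa


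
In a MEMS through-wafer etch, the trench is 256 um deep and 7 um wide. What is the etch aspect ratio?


Step 1: AR = depth / width
Step 2: AR = 256 / 7
AR = 36.6


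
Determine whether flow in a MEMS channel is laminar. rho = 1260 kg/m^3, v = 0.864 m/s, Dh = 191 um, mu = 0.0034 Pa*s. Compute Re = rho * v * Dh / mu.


Step 1: Convert Dh to meters: Dh = 191e-6 m
Step 2: Re = rho * v * Dh / mu
Re = 1260 * 0.864 * 191e-6 / 0.0034
Re = 61.156
Since Re = 61.156 is below ~2300, the flow is laminar.


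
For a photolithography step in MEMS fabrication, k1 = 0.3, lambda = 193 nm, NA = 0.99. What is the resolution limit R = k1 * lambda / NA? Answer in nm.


Step 1: Identify values: k1 = 0.3, lambda = 193 nm, NA = 0.99
Step 2: R = k1 * lambda / NA
R = 0.3 * 193 / 0.99
R = 58.5 nm


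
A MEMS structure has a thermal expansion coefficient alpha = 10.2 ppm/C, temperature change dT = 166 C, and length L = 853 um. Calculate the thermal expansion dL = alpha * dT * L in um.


Step 1: Convert CTE: alpha = 10.2 ppm/C = 10.2e-6 /C
Step 2: dL = 10.2e-6 * 166 * 853
dL = 1.4443 um


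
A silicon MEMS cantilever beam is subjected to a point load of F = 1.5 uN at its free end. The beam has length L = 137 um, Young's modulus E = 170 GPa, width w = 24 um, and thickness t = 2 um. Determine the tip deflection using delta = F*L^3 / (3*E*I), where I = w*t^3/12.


Step 1: Calculate the second moment of area.
I = w * t^3 / 12 = 24 * 2^3 / 12 = 16.0 um^4
Step 2: Convert E to consistent units (1 GPa = 1000 uN/um^2).
E = 170 GPa = 170000 uN/um^2
Step 3: Calculate tip deflection.
delta = F * L^3 / (3 * E * I)
delta = 1.5 * 137^3 / (3 * 170000 * 16.0)
delta = 0.4727 um


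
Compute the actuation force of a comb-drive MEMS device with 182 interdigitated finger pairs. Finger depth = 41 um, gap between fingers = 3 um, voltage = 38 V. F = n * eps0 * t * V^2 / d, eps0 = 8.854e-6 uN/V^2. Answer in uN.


Step 1: Parameters: n=182, eps0=8.854e-6 uN/V^2, t=41 um, V=38 V, d=3 um
Step 2: V^2 = 1444
Step 3: F = 182 * 8.854e-6 * 41 * 1444 / 3
F = 31.801 uN


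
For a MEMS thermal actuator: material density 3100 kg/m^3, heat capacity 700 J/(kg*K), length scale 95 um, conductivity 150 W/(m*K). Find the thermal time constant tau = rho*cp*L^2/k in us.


Step 1: Convert L to m: L = 95e-6 m
Step 2: L^2 = (95e-6)^2 = 9.025e-09 m^2
Step 3: tau = 3100 * 700 * 9.025e-09 / 150 = 1.3056167e-04 s
Step 4: Convert to microseconds (multiply by 1e6).
tau = 130.562 us


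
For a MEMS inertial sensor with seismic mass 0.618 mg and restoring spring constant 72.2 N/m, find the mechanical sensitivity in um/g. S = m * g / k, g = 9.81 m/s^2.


Step 1: Convert mass: m = 0.618 mg = 6.18e-07 kg
Step 2: S = m * g / k = 6.18e-07 * 9.81 / 72.2
Step 3: S = 8.40e-08 m/g
Step 4: Convert to um/g: S = 0.084 um/g


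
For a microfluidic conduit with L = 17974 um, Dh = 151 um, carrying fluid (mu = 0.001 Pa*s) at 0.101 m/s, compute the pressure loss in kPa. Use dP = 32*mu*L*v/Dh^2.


Step 1: Convert to SI: L = 17974e-6 m, Dh = 151e-6 m
Step 2: dP = 32 * 0.001 * 17974e-6 * 0.101 / (151e-6)^2
Step 3: dP = 2547.78 Pa
Step 4: Convert to kPa: dP = 2.55 kPa


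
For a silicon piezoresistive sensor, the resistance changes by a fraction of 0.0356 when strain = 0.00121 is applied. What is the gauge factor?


Step 1: Identify values.
dR/R = 0.0356, strain = 0.00121
Step 2: GF = (dR/R) / strain = 0.0356 / 0.00121
GF = 29.4


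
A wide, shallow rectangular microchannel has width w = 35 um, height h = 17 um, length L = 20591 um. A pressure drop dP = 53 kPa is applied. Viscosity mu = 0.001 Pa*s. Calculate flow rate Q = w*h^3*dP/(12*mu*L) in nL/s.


Step 1: Convert all dimensions to SI (meters).
w = 35e-6 m, h = 17e-6 m, L = 20591e-6 m, dP = 53e3 Pa
Step 2: Q = w * h^3 * dP / (12 * mu * L)
Q = 35e-6 * (17e-6)^3 * 53e3 / (12 * 0.001 * 20591e-6) = 3.688349e-11 m^3/s
Step 3: Convert Q from m^3/s to nL/s (1 m^3 = 1e12 nL, so multiply by 1e12).
Q = 36.883 nL/s


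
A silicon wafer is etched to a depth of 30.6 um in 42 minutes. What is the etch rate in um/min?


Step 1: Etch rate = depth / time
Step 2: rate = 30.6 / 42
rate = 0.729 um/min


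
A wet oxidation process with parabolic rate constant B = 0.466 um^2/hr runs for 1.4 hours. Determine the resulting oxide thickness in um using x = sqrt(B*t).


Step 1: Compute B*t = 0.466 * 1.4 = 0.6524
Step 2: x = sqrt(0.6524)
x = 0.808 um


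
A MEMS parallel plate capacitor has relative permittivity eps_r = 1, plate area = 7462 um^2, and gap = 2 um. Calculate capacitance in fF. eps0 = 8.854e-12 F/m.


Step 1: Convert area to m^2: A = 7462e-12 m^2
Step 2: Convert gap to m: d = 2e-6 m
Step 3: C = eps0 * eps_r * A / d
C = 8.854e-12 * 1 * 7462e-12 / 2e-6
Step 4: Convert to fF (multiply by 1e15).
C = 33.03 fF


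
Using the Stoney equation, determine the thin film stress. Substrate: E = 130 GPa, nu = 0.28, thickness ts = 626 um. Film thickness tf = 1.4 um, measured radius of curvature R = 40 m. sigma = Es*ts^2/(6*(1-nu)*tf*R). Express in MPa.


Step 1: Compute numerator: Es * ts^2 = 130 * 626^2 = 50943880 (GPa*um^2)
Step 2: Compute denominator (R in um): 6*(1-nu)*tf*R = 6*0.72*1.4*40e6 = 241920000.0 (um^2)
Step 3: sigma (GPa) = 50943880 / 241920000.0 = 2.10582e-01 GPa
Step 4: Convert to MPa (x1000): sigma = 210.6 MPa


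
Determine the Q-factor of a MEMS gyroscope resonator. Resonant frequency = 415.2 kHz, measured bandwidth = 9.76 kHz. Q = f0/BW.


Step 1: Q = f0 / bandwidth
Step 2: Q = 415.2 / 9.76
Q = 42.5


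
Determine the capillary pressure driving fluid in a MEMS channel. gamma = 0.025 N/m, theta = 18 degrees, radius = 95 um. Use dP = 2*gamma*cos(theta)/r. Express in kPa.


Step 1: cos(18 deg) = 0.9511
Step 2: Convert r to m: r = 95e-6 m
Step 3: dP = 2 * 0.025 * 0.9511 / 95e-6 = 500.6 Pa
Step 4: Convert Pa to kPa (divide by 1000).
dP = 0.5 kPa


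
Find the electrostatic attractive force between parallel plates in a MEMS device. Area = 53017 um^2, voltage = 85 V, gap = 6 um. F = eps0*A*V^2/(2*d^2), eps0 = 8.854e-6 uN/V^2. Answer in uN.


Step 1: Identify parameters.
eps0 = 8.854e-6 uN/V^2, A = 53017 um^2, V = 85 V, d = 6 um
Step 2: Compute V^2 = 85^2 = 7225
Step 3: Compute d^2 = 6^2 = 36
Step 4: F = 0.5 * 8.854e-6 * 53017 * 7225 / 36
F = 47.104 uN


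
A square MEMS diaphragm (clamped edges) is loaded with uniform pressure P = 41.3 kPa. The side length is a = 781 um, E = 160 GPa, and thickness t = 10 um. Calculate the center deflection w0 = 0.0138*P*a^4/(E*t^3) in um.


Step 1: Convert pressure to compatible units (E is in GPa, so P in GPa).
P = 41.3 kPa = 41.3e-6 GPa
Step 2: Compute numerator: 0.0138 * P * a^4.
a^4 = 781^4 = 372052421521
numerator = 0.0138 * 41.3e-6 * 372052421521 = 2.120476e+05
Step 3: Compute denominator: E * t^3 = 160 * 10^3 = 160000
Step 4: w0 = numerator / denominator = 2.120476e+05 / 160000 = 1.3253 um


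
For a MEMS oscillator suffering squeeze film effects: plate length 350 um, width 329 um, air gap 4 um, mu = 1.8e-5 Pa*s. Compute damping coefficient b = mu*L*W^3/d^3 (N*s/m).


Step 1: Convert to SI.
L = 350e-6 m, W = 329e-6 m, d = 4e-6 m
Step 2: W^3 = (329e-6)^3 = 3.56e-11 m^3
Step 3: d^3 = (4e-6)^3 = 6.40e-17 m^3
Step 4: b = 1.8e-5 * 350e-6 * 3.56e-11 / 6.40e-17
b = 3.51e-03 N*s/m


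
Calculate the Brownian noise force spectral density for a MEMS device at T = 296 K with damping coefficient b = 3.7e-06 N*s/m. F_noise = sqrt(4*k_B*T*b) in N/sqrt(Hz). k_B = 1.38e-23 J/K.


Step 1: Compute 4 * k_B * T * b
= 4 * 1.38e-23 * 296 * 3.7e-06
= 6.0455e-26 N^2/Hz
Step 2: F_noise = sqrt(6.0455e-26)
F_noise = 2.46e-13 N/sqrt(Hz)


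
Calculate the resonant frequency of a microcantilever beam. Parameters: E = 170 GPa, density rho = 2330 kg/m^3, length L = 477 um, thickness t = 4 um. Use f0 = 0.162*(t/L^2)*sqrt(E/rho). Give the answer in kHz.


Step 1: Convert units to SI.
t_SI = 4e-6 m, L_SI = 477e-6 m
Step 2: Calculate sqrt(E/rho).
sqrt(170e9 / 2330) = 8541.74 m/s
Step 3: Compute f0.
f0 = 0.162 * 4e-6 / (477e-6)^2 * 8541.74 = 24326.8 Hz = 24.33 kHz


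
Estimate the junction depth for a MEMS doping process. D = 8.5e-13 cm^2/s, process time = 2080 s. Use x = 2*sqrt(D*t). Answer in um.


Step 1: Compute D*t = 8.5e-13 * 2080 = 1.768e-09 cm^2
Step 2: sqrt(D*t) = 4.2048e-05 cm
Step 3: x = 2 * 4.2048e-05 cm = 8.4096e-05 cm
Step 4: Convert to um (1 cm = 1e4 um): x = 0.841 um


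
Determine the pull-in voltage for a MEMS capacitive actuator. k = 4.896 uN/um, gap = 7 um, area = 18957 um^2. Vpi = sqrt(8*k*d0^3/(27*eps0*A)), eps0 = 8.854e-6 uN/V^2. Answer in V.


Step 1: Compute numerator: 8 * k * d0^3 = 8 * 4.896 * 7^3 = 13434.624
Step 2: Compute denominator: 27 * eps0 * A = 27 * 8.854e-6 * 18957 = 4.531823
Step 3: Vpi = sqrt(13434.624 / 4.531823)
Vpi = 54.45 V


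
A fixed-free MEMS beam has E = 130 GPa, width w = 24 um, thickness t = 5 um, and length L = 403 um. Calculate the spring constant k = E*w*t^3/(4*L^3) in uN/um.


Step 1: Convert E to consistent units (1 GPa = 1000 uN/um^2).
E = 130 GPa = 130000 uN/um^2
Step 2: Compute t^3 = 5^3 = 125
Step 3: Compute L^3 = 403^3 = 65450827
Step 4: k = 130000 * 24 * 125 / (4 * 65450827)
k = 1.4897 uN/um


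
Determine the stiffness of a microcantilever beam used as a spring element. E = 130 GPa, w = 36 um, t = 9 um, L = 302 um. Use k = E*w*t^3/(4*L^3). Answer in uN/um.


Step 1: Convert E to consistent units (1 GPa = 1000 uN/um^2).
E = 130 GPa = 130000 uN/um^2
Step 2: Compute t^3 = 9^3 = 729
Step 3: Compute L^3 = 302^3 = 27543608
Step 4: k = 130000 * 36 * 729 / (4 * 27543608)
k = 30.9665 uN/um


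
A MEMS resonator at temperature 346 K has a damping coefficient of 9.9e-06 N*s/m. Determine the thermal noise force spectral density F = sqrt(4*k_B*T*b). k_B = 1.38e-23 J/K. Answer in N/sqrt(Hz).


Step 1: Compute 4 * k_B * T * b
= 4 * 1.38e-23 * 346 * 9.9e-06
= 1.8908e-25 N^2/Hz
Step 2: F_noise = sqrt(1.8908e-25)
F_noise = 4.35e-13 N/sqrt(Hz)


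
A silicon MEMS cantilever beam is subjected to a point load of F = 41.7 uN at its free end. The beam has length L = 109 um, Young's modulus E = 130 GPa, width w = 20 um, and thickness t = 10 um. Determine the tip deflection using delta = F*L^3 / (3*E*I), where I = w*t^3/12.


Step 1: Calculate the second moment of area.
I = w * t^3 / 12 = 20 * 10^3 / 12 = 1666.6667 um^4
Step 2: Convert E to consistent units (1 GPa = 1000 uN/um^2).
E = 130 GPa = 130000 uN/um^2
Step 3: Calculate tip deflection.
delta = F * L^3 / (3 * E * I)
delta = 41.7 * 109^3 / (3 * 130000 * 1666.6667)
delta = 0.0831 um


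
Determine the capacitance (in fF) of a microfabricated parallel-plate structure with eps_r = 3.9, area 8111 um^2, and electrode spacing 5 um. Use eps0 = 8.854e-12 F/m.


Step 1: Convert area to m^2: A = 8111e-12 m^2
Step 2: Convert gap to m: d = 5e-6 m
Step 3: C = eps0 * eps_r * A / d
C = 8.854e-12 * 3.9 * 8111e-12 / 5e-6
Step 4: Convert to fF (multiply by 1e15).
C = 56.02 fF


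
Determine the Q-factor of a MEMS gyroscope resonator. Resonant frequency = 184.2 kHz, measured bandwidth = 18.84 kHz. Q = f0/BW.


Step 1: Q = f0 / bandwidth
Step 2: Q = 184.2 / 18.84
Q = 9.8


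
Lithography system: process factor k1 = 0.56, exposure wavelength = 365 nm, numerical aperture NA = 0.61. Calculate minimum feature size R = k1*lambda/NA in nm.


Step 1: Identify values: k1 = 0.56, lambda = 365 nm, NA = 0.61
Step 2: R = k1 * lambda / NA
R = 0.56 * 365 / 0.61
R = 335.1 nm


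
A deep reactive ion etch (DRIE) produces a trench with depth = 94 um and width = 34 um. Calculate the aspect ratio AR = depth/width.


Step 1: AR = depth / width
Step 2: AR = 94 / 34
AR = 2.8


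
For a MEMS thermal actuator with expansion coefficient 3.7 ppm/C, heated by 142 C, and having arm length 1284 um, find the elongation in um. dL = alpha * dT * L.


Step 1: Convert CTE: alpha = 3.7 ppm/C = 3.7e-6 /C
Step 2: dL = 3.7e-6 * 142 * 1284
dL = 0.6746 um


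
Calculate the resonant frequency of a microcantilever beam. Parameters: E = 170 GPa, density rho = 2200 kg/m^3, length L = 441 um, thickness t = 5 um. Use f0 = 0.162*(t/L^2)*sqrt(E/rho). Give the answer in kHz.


Step 1: Convert units to SI.
t_SI = 5e-6 m, L_SI = 441e-6 m
Step 2: Calculate sqrt(E/rho).
sqrt(170e9 / 2200) = 8790.49 m/s
Step 3: Compute f0.
f0 = 0.162 * 5e-6 / (441e-6)^2 * 8790.49 = 36611.8 Hz = 36.61 kHz


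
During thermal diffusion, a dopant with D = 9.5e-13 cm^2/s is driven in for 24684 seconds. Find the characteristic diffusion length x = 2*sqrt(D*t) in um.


Step 1: Compute D*t = 9.5e-13 * 24684 = 2.34498e-08 cm^2
Step 2: sqrt(D*t) = 1.53133e-04 cm
Step 3: x = 2 * 1.53133e-04 cm = 3.06266e-04 cm
Step 4: Convert to um (1 cm = 1e4 um): x = 3.063 um


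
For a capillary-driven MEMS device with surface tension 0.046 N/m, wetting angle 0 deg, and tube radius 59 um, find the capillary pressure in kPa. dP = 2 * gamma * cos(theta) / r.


Step 1: cos(0 deg) = 1.0
Step 2: Convert r to m: r = 59e-6 m
Step 3: dP = 2 * 0.046 * 1.0 / 59e-6 = 1559.3 Pa
Step 4: Convert Pa to kPa (divide by 1000).
dP = 1.56 kPa


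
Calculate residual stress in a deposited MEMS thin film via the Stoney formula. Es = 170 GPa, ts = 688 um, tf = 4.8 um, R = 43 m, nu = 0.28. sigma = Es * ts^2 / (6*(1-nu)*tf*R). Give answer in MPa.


Step 1: Compute numerator: Es * ts^2 = 170 * 688^2 = 80468480 (GPa*um^2)
Step 2: Compute denominator (R in um): 6*(1-nu)*tf*R = 6*0.72*4.8*43e6 = 891648000.0 (um^2)
Step 3: sigma (GPa) = 80468480 / 891648000.0 = 9.0247e-02 GPa
Step 4: Convert to MPa (x1000): sigma = 90.2 MPa


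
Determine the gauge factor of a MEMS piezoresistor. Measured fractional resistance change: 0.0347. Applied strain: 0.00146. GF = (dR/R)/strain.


Step 1: Identify values.
dR/R = 0.0347, strain = 0.00146
Step 2: GF = (dR/R) / strain = 0.0347 / 0.00146
GF = 23.8


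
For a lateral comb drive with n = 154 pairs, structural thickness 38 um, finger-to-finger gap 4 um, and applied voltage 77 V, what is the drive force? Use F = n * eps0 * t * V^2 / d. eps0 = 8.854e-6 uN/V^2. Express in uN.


Step 1: Parameters: n=154, eps0=8.854e-6 uN/V^2, t=38 um, V=77 V, d=4 um
Step 2: V^2 = 5929
Step 3: F = 154 * 8.854e-6 * 38 * 5929 / 4
F = 76.801 uN


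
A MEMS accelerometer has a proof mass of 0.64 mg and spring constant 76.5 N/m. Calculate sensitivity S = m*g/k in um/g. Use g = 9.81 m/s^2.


Step 1: Convert mass: m = 0.64 mg = 6.40e-07 kg
Step 2: S = m * g / k = 6.40e-07 * 9.81 / 76.5
Step 3: S = 8.21e-08 m/g
Step 4: Convert to um/g: S = 0.082 um/g


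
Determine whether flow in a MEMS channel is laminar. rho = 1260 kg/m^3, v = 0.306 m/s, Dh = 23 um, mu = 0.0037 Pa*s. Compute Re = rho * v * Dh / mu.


Step 1: Convert Dh to meters: Dh = 23e-6 m
Step 2: Re = rho * v * Dh / mu
Re = 1260 * 0.306 * 23e-6 / 0.0037
Re = 2.397
Since Re = 2.397 is below ~2300, the flow is laminar.


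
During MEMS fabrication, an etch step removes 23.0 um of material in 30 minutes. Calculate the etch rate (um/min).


Step 1: Etch rate = depth / time
Step 2: rate = 23.0 / 30
rate = 0.767 um/min


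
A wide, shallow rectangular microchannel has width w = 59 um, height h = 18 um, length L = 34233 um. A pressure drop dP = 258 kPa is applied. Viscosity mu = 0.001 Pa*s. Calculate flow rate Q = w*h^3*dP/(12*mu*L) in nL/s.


Step 1: Convert all dimensions to SI (meters).
w = 59e-6 m, h = 18e-6 m, L = 34233e-6 m, dP = 258e3 Pa
Step 2: Q = w * h^3 * dP / (12 * mu * L)
Q = 59e-6 * (18e-6)^3 * 258e3 / (12 * 0.001 * 34233e-6) = 2.1610411e-10 m^3/s
Step 3: Convert Q from m^3/s to nL/s (1 m^3 = 1e12 nL, so multiply by 1e12).
Q = 216.104 nL/s


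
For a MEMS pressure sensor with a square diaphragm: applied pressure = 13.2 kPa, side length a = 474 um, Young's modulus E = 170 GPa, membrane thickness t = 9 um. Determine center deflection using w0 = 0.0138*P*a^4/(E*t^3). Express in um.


Step 1: Convert pressure to compatible units (E is in GPa, so P in GPa).
P = 13.2 kPa = 13.2e-6 GPa
Step 2: Compute numerator: 0.0138 * P * a^4.
a^4 = 474^4 = 50479304976
numerator = 0.0138 * 13.2e-6 * 50479304976 = 9.1953e+03
Step 3: Compute denominator: E * t^3 = 170 * 9^3 = 123930
Step 4: w0 = numerator / denominator = 9.1953e+03 / 123930 = 0.0742 um


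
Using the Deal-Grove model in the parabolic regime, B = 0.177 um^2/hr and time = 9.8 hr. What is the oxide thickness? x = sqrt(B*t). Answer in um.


Step 1: Compute B*t = 0.177 * 9.8 = 1.7346
Step 2: x = sqrt(1.7346)
x = 1.317 um


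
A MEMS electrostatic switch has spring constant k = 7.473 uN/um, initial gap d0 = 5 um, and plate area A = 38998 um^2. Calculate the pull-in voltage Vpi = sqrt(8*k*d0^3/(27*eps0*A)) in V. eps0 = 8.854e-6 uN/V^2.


Step 1: Compute numerator: 8 * k * d0^3 = 8 * 7.473 * 5^3 = 7473.0
Step 2: Compute denominator: 27 * eps0 * A = 27 * 8.854e-6 * 38998 = 9.322784
Step 3: Vpi = sqrt(7473.0 / 9.322784)
Vpi = 28.31 V


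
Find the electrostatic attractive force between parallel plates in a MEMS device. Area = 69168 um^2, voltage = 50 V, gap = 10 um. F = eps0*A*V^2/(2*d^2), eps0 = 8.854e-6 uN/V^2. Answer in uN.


Step 1: Identify parameters.
eps0 = 8.854e-6 uN/V^2, A = 69168 um^2, V = 50 V, d = 10 um
Step 2: Compute V^2 = 50^2 = 2500
Step 3: Compute d^2 = 10^2 = 100
Step 4: F = 0.5 * 8.854e-6 * 69168 * 2500 / 100
F = 7.655 uN


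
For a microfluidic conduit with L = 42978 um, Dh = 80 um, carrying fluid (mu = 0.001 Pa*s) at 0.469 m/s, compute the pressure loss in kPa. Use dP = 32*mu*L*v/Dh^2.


Step 1: Convert to SI: L = 42978e-6 m, Dh = 80e-6 m
Step 2: dP = 32 * 0.001 * 42978e-6 * 0.469 / (80e-6)^2
Step 3: dP = 100783.41 Pa
Step 4: Convert to kPa: dP = 100.78 kPa


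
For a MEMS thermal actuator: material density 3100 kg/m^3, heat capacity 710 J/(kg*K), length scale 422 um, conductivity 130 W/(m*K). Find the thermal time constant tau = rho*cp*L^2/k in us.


Step 1: Convert L to m: L = 422e-6 m
Step 2: L^2 = (422e-6)^2 = 1.78084e-07 m^2
Step 3: tau = 3100 * 710 * 1.78084e-07 / 130 = 3.01509911e-03 s
Step 4: Convert to microseconds (multiply by 1e6).
tau = 3015.099 us


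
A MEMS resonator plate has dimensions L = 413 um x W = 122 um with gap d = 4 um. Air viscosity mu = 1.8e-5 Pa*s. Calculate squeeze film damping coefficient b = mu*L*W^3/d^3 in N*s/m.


Step 1: Convert to SI.
L = 413e-6 m, W = 122e-6 m, d = 4e-6 m
Step 2: W^3 = (122e-6)^3 = 1.82e-12 m^3
Step 3: d^3 = (4e-6)^3 = 6.40e-17 m^3
Step 4: b = 1.8e-5 * 413e-6 * 1.82e-12 / 6.40e-17
b = 2.11e-04 N*s/m


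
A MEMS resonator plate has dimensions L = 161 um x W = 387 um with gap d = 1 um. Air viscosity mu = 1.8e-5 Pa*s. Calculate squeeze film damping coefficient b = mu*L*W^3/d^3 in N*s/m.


Step 1: Convert to SI.
L = 161e-6 m, W = 387e-6 m, d = 1e-6 m
Step 2: W^3 = (387e-6)^3 = 5.80e-11 m^3
Step 3: d^3 = (1e-6)^3 = 1.00e-18 m^3
Step 4: b = 1.8e-5 * 161e-6 * 5.80e-11 / 1.00e-18
b = 1.68e-01 N*s/m


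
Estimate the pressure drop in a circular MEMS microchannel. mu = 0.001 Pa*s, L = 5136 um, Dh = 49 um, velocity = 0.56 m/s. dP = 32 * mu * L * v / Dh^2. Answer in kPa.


Step 1: Convert to SI: L = 5136e-6 m, Dh = 49e-6 m
Step 2: dP = 32 * 0.001 * 5136e-6 * 0.56 / (49e-6)^2
Step 3: dP = 38332.83 Pa
Step 4: Convert to kPa: dP = 38.33 kPa


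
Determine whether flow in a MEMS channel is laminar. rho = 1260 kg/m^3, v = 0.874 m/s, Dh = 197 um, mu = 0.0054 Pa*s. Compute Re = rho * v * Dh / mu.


Step 1: Convert Dh to meters: Dh = 197e-6 m
Step 2: Re = rho * v * Dh / mu
Re = 1260 * 0.874 * 197e-6 / 0.0054
Re = 40.175
Since Re = 40.175 is below ~2300, the flow is laminar.


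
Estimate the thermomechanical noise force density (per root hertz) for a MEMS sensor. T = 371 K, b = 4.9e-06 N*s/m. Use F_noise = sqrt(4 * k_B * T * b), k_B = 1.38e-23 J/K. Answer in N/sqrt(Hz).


Step 1: Compute 4 * k_B * T * b
= 4 * 1.38e-23 * 371 * 4.9e-06
= 1.0035e-25 N^2/Hz
Step 2: F_noise = sqrt(1.0035e-25)
F_noise = 3.17e-13 N/sqrt(Hz)


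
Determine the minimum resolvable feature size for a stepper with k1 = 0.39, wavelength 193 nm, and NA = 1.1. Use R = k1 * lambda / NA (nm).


Step 1: Identify values: k1 = 0.39, lambda = 193 nm, NA = 1.1
Step 2: R = k1 * lambda / NA
R = 0.39 * 193 / 1.1
R = 68.4 nm


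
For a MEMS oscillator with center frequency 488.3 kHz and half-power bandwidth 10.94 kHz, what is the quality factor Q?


Step 1: Q = f0 / bandwidth
Step 2: Q = 488.3 / 10.94
Q = 44.6


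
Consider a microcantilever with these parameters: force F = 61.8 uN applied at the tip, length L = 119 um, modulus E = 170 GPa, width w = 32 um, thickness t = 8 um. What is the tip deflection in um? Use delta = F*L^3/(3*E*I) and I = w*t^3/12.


Step 1: Calculate the second moment of area.
I = w * t^3 / 12 = 32 * 8^3 / 12 = 1365.3333 um^4
Step 2: Convert E to consistent units (1 GPa = 1000 uN/um^2).
E = 170 GPa = 170000 uN/um^2
Step 3: Calculate tip deflection.
delta = F * L^3 / (3 * E * I)
delta = 61.8 * 119^3 / (3 * 170000 * 1365.3333)
delta = 0.1496 um


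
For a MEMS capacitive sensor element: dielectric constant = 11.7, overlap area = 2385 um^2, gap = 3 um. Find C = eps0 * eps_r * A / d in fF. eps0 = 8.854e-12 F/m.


Step 1: Convert area to m^2: A = 2385e-12 m^2
Step 2: Convert gap to m: d = 3e-6 m
Step 3: C = eps0 * eps_r * A / d
C = 8.854e-12 * 11.7 * 2385e-12 / 3e-6
Step 4: Convert to fF (multiply by 1e15).
C = 82.36 fF


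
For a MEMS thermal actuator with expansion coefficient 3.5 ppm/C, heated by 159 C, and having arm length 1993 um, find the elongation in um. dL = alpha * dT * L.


Step 1: Convert CTE: alpha = 3.5 ppm/C = 3.5e-6 /C
Step 2: dL = 3.5e-6 * 159 * 1993
dL = 1.1091 um


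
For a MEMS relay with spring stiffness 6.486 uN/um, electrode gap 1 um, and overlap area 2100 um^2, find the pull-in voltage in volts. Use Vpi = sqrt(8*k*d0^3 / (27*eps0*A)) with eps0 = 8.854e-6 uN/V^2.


Step 1: Compute numerator: 8 * k * d0^3 = 8 * 6.486 * 1^3 = 51.888
Step 2: Compute denominator: 27 * eps0 * A = 27 * 8.854e-6 * 2100 = 0.502022
Step 3: Vpi = sqrt(51.888 / 0.502022)
Vpi = 10.17 V


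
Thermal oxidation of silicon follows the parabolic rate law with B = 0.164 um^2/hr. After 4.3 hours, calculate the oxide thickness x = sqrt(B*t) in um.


Step 1: Compute B*t = 0.164 * 4.3 = 0.7052
Step 2: x = sqrt(0.7052)
x = 0.84 um


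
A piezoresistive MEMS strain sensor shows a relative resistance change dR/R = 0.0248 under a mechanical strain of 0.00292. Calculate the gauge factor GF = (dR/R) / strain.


Step 1: Identify values.
dR/R = 0.0248, strain = 0.00292
Step 2: GF = (dR/R) / strain = 0.0248 / 0.00292
GF = 8.5


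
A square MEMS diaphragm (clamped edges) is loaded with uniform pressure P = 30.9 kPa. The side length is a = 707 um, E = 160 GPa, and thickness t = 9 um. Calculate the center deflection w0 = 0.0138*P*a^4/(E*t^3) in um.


Step 1: Convert pressure to compatible units (E is in GPa, so P in GPa).
P = 30.9 kPa = 30.9e-6 GPa
Step 2: Compute numerator: 0.0138 * P * a^4.
a^4 = 707^4 = 249849022801
numerator = 0.0138 * 30.9e-6 * 249849022801 = 1.06541e+05
Step 3: Compute denominator: E * t^3 = 160 * 9^3 = 116640
Step 4: w0 = numerator / denominator = 1.06541e+05 / 116640 = 0.9134 um


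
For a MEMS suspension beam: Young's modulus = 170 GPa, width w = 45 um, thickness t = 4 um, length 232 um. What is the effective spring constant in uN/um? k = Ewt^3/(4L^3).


Step 1: Convert E to consistent units (1 GPa = 1000 uN/um^2).
E = 170 GPa = 170000 uN/um^2
Step 2: Compute t^3 = 4^3 = 64
Step 3: Compute L^3 = 232^3 = 12487168
Step 4: k = 170000 * 45 * 64 / (4 * 12487168)
k = 9.8021 uN/um


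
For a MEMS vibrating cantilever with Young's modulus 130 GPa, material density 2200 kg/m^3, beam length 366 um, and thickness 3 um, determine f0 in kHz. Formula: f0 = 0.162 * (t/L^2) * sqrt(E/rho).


Step 1: Convert units to SI.
t_SI = 3e-6 m, L_SI = 366e-6 m
Step 2: Calculate sqrt(E/rho).
sqrt(130e9 / 2200) = 7687.06 m/s
Step 3: Compute f0.
f0 = 0.162 * 3e-6 / (366e-6)^2 * 7687.06 = 27889.1 Hz = 27.89 kHz


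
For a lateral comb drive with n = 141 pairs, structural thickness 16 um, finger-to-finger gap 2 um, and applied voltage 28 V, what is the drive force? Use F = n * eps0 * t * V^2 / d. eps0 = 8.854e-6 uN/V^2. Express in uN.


Step 1: Parameters: n=141, eps0=8.854e-6 uN/V^2, t=16 um, V=28 V, d=2 um
Step 2: V^2 = 784
Step 3: F = 141 * 8.854e-6 * 16 * 784 / 2
F = 7.83 uN


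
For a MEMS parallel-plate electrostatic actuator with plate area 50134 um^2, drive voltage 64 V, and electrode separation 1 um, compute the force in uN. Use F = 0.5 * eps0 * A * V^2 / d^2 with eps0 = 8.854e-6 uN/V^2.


Step 1: Identify parameters.
eps0 = 8.854e-6 uN/V^2, A = 50134 um^2, V = 64 V, d = 1 um
Step 2: Compute V^2 = 64^2 = 4096
Step 3: Compute d^2 = 1^2 = 1
Step 4: F = 0.5 * 8.854e-6 * 50134 * 4096 / 1
F = 909.079 uN


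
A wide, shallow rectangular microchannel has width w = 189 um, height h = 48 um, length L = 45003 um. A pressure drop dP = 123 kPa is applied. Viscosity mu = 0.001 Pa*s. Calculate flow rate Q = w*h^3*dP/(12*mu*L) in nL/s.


Step 1: Convert all dimensions to SI (meters).
w = 189e-6 m, h = 48e-6 m, L = 45003e-6 m, dP = 123e3 Pa
Step 2: Q = w * h^3 * dP / (12 * mu * L)
Q = 189e-6 * (48e-6)^3 * 123e3 / (12 * 0.001 * 45003e-6) = 4.76066822e-09 m^3/s
Step 3: Convert Q from m^3/s to nL/s (1 m^3 = 1e12 nL, so multiply by 1e12).
Q = 4760.668 nL/s


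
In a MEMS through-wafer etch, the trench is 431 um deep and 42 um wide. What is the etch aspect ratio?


Step 1: AR = depth / width
Step 2: AR = 431 / 42
AR = 10.3


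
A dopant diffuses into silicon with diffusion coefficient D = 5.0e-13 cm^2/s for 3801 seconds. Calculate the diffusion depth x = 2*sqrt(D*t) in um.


Step 1: Compute D*t = 5.0e-13 * 3801 = 1.9005e-09 cm^2
Step 2: sqrt(D*t) = 4.3595e-05 cm
Step 3: x = 2 * 4.3595e-05 cm = 8.719e-05 cm
Step 4: Convert to um (1 cm = 1e4 um): x = 0.872 um


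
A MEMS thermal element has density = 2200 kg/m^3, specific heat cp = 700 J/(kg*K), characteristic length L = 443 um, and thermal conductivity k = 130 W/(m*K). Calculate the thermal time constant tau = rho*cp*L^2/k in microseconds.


Step 1: Convert L to m: L = 443e-6 m
Step 2: L^2 = (443e-6)^2 = 1.96249e-07 m^2
Step 3: tau = 2200 * 700 * 1.96249e-07 / 130 = 2.32479585e-03 s
Step 4: Convert to microseconds (multiply by 1e6).
tau = 2324.796 us


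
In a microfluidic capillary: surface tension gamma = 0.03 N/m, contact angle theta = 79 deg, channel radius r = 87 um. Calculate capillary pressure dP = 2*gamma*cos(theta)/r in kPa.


Step 1: cos(79 deg) = 0.1908
Step 2: Convert r to m: r = 87e-6 m
Step 3: dP = 2 * 0.03 * 0.1908 / 87e-6 = 131.6 Pa
Step 4: Convert Pa to kPa (divide by 1000).
dP = 0.13 kPa


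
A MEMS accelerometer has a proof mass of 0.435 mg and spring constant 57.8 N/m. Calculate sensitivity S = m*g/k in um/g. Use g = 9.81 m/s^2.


Step 1: Convert mass: m = 0.435 mg = 4.35e-07 kg
Step 2: S = m * g / k = 4.35e-07 * 9.81 / 57.8
Step 3: S = 7.38e-08 m/g
Step 4: Convert to um/g: S = 0.074 um/g


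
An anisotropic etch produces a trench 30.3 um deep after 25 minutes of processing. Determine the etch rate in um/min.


Step 1: Etch rate = depth / time
Step 2: rate = 30.3 / 25
rate = 1.212 um/min


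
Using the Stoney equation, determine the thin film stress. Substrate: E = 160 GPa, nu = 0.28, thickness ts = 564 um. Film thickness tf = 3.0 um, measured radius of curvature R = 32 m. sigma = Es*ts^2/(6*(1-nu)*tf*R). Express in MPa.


Step 1: Compute numerator: Es * ts^2 = 160 * 564^2 = 50895360 (GPa*um^2)
Step 2: Compute denominator (R in um): 6*(1-nu)*tf*R = 6*0.72*3.0*32e6 = 414720000.0 (um^2)
Step 3: sigma (GPa) = 50895360 / 414720000.0 = 1.22722e-01 GPa
Step 4: Convert to MPa (x1000): sigma = 122.7 MPa


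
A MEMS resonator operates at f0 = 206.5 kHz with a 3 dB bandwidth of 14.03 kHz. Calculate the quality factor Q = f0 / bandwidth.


Step 1: Q = f0 / bandwidth
Step 2: Q = 206.5 / 14.03
Q = 14.7
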